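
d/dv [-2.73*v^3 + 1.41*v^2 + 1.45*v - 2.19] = -8.19*v^2 + 2.82*v + 1.45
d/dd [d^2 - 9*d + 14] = 2*d - 9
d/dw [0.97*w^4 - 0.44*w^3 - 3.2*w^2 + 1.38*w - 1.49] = 3.88*w^3 - 1.32*w^2 - 6.4*w + 1.38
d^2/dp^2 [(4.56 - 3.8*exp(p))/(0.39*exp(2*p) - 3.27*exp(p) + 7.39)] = (-0.57798*exp(4*p) - 2.071836*exp(3*p) + 48.265776*exp(2*p) - 95.6380199999999*exp(p) - 97.332212)*exp(p)/(0.059319*exp(6*p) - 1.492101*exp(5*p) + 15.88275*exp(4*p) - 91.512585*exp(3*p) + 300.95775*exp(2*p) - 535.744701*exp(p) + 403.583419)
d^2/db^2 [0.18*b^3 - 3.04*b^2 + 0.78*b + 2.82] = 1.08*b - 6.08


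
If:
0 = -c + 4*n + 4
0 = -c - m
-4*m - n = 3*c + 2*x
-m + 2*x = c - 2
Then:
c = -4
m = 4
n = -2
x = -1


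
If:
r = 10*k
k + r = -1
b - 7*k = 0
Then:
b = -7/11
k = -1/11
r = -10/11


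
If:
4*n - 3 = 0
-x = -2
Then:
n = 3/4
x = 2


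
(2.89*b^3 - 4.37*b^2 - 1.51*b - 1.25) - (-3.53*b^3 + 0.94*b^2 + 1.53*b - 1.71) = 6.42*b^3 - 5.31*b^2 - 3.04*b + 0.46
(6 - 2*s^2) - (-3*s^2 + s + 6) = s^2 - s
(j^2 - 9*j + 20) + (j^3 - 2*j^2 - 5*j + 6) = j^3 - j^2 - 14*j + 26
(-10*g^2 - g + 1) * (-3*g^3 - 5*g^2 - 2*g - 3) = 30*g^5 + 53*g^4 + 22*g^3 + 27*g^2 + g - 3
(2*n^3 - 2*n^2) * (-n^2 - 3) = -2*n^5 + 2*n^4 - 6*n^3 + 6*n^2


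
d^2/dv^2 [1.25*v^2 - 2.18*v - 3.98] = 2.50000000000000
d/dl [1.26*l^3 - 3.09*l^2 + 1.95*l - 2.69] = 3.78*l^2 - 6.18*l + 1.95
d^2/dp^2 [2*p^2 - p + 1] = 4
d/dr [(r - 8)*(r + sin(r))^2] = (r + sin(r))*(r + (2*r - 16)*(cos(r) + 1) + sin(r))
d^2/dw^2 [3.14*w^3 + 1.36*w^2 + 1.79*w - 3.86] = 18.84*w + 2.72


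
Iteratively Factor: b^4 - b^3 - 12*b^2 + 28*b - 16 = (b - 2)*(b^3 + b^2 - 10*b + 8) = (b - 2)^2*(b^2 + 3*b - 4) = (b - 2)^2*(b + 4)*(b - 1)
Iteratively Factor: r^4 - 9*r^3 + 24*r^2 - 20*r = (r)*(r^3 - 9*r^2 + 24*r - 20) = r*(r - 2)*(r^2 - 7*r + 10) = r*(r - 5)*(r - 2)*(r - 2)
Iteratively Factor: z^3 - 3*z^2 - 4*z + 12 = (z - 2)*(z^2 - z - 6) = (z - 3)*(z - 2)*(z + 2)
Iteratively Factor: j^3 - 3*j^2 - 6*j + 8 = (j - 1)*(j^2 - 2*j - 8) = (j - 1)*(j + 2)*(j - 4)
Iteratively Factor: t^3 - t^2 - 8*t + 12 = (t + 3)*(t^2 - 4*t + 4) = (t - 2)*(t + 3)*(t - 2)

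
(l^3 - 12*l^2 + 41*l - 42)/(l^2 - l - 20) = (-l^3 + 12*l^2 - 41*l + 42)/(-l^2 + l + 20)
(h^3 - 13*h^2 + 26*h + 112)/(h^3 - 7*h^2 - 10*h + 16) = (h - 7)/(h - 1)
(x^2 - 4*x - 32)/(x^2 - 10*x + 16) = (x + 4)/(x - 2)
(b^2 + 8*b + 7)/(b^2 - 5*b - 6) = (b + 7)/(b - 6)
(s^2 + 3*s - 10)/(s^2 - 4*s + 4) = (s + 5)/(s - 2)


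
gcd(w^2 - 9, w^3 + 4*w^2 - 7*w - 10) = 1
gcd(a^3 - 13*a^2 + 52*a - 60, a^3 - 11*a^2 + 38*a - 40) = a^2 - 7*a + 10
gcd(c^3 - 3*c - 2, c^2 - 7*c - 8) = c + 1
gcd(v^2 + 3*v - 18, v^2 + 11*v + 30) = v + 6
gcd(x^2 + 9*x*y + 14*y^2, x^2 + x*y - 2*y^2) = x + 2*y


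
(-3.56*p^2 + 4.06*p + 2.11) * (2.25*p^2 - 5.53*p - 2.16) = -8.01*p^4 + 28.8218*p^3 - 10.0147*p^2 - 20.4379*p - 4.5576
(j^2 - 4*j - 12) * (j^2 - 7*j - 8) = j^4 - 11*j^3 + 8*j^2 + 116*j + 96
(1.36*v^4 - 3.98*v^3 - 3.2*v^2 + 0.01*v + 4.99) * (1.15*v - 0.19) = 1.564*v^5 - 4.8354*v^4 - 2.9238*v^3 + 0.6195*v^2 + 5.7366*v - 0.9481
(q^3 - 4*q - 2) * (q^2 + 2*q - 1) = q^5 + 2*q^4 - 5*q^3 - 10*q^2 + 2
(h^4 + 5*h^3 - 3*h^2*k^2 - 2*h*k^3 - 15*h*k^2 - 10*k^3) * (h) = h^5 + 5*h^4 - 3*h^3*k^2 - 2*h^2*k^3 - 15*h^2*k^2 - 10*h*k^3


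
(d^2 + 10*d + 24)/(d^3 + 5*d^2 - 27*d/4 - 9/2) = 4*(d + 4)/(4*d^2 - 4*d - 3)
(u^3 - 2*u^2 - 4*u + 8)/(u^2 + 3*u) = (u^3 - 2*u^2 - 4*u + 8)/(u*(u + 3))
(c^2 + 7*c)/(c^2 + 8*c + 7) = c/(c + 1)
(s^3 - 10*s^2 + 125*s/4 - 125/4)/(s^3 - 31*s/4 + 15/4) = (2*s^2 - 15*s + 25)/(2*s^2 + 5*s - 3)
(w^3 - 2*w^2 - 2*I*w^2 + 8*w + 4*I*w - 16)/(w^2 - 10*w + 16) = (w^2 - 2*I*w + 8)/(w - 8)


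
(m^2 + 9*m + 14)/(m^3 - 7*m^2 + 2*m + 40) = (m + 7)/(m^2 - 9*m + 20)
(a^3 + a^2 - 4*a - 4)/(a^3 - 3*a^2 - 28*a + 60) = (a^2 + 3*a + 2)/(a^2 - a - 30)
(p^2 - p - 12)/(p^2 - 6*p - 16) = (-p^2 + p + 12)/(-p^2 + 6*p + 16)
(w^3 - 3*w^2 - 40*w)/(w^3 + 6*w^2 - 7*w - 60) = w*(w - 8)/(w^2 + w - 12)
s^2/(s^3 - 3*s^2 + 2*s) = s/(s^2 - 3*s + 2)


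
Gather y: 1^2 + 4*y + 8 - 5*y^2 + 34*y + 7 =-5*y^2 + 38*y + 16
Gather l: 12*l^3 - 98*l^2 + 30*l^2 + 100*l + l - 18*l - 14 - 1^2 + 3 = 12*l^3 - 68*l^2 + 83*l - 12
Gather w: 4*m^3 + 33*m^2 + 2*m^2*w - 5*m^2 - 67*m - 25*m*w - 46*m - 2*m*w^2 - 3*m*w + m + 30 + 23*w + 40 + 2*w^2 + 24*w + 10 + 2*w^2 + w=4*m^3 + 28*m^2 - 112*m + w^2*(4 - 2*m) + w*(2*m^2 - 28*m + 48) + 80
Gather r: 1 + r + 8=r + 9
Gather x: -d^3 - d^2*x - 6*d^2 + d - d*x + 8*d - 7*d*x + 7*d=-d^3 - 6*d^2 + 16*d + x*(-d^2 - 8*d)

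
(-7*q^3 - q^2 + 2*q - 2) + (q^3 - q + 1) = -6*q^3 - q^2 + q - 1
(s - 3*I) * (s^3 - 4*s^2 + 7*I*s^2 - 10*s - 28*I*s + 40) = s^4 - 4*s^3 + 4*I*s^3 + 11*s^2 - 16*I*s^2 - 44*s + 30*I*s - 120*I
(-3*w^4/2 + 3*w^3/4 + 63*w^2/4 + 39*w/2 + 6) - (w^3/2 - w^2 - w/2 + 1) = -3*w^4/2 + w^3/4 + 67*w^2/4 + 20*w + 5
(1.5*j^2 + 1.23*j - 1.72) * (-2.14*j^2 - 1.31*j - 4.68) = -3.21*j^4 - 4.5972*j^3 - 4.9505*j^2 - 3.5032*j + 8.0496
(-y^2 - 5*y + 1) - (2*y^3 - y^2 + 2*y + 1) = -2*y^3 - 7*y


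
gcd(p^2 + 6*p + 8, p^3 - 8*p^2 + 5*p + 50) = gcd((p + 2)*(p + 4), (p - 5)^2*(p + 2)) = p + 2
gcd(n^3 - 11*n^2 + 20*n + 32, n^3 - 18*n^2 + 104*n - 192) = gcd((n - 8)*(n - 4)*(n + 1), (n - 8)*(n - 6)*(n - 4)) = n^2 - 12*n + 32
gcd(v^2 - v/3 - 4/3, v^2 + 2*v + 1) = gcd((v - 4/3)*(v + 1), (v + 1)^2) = v + 1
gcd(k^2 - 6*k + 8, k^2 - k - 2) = k - 2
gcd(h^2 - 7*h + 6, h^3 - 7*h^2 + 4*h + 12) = h - 6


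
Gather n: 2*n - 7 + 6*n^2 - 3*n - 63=6*n^2 - n - 70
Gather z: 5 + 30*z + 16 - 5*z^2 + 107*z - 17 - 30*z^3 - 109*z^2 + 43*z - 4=-30*z^3 - 114*z^2 + 180*z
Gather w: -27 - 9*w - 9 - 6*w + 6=-15*w - 30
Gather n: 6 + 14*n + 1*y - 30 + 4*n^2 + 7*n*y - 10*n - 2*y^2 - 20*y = 4*n^2 + n*(7*y + 4) - 2*y^2 - 19*y - 24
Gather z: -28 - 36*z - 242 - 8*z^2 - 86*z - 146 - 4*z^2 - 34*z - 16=-12*z^2 - 156*z - 432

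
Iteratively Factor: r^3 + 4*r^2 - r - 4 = (r - 1)*(r^2 + 5*r + 4) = (r - 1)*(r + 1)*(r + 4)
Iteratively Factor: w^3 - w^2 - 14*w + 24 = (w + 4)*(w^2 - 5*w + 6) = (w - 3)*(w + 4)*(w - 2)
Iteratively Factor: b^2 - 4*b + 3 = (b - 1)*(b - 3)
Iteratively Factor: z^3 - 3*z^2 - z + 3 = (z + 1)*(z^2 - 4*z + 3) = (z - 3)*(z + 1)*(z - 1)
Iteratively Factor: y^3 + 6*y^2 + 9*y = (y + 3)*(y^2 + 3*y) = y*(y + 3)*(y + 3)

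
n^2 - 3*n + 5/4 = (n - 5/2)*(n - 1/2)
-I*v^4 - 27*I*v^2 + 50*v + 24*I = (v - 6*I)*(v + I)*(v + 4*I)*(-I*v + 1)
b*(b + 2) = b^2 + 2*b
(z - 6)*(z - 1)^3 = z^4 - 9*z^3 + 21*z^2 - 19*z + 6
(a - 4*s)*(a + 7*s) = a^2 + 3*a*s - 28*s^2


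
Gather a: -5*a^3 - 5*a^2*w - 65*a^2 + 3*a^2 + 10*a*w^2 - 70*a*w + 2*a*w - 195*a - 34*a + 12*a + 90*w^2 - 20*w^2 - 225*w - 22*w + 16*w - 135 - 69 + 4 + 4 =-5*a^3 + a^2*(-5*w - 62) + a*(10*w^2 - 68*w - 217) + 70*w^2 - 231*w - 196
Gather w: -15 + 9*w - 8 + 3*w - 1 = 12*w - 24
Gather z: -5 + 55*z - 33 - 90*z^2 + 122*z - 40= -90*z^2 + 177*z - 78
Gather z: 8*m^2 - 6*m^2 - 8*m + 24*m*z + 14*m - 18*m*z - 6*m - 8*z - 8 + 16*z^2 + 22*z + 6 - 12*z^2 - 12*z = 2*m^2 + 4*z^2 + z*(6*m + 2) - 2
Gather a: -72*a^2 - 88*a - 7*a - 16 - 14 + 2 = -72*a^2 - 95*a - 28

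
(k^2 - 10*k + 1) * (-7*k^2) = -7*k^4 + 70*k^3 - 7*k^2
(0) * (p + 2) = 0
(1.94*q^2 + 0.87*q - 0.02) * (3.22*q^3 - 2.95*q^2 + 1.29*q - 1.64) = 6.2468*q^5 - 2.9216*q^4 - 0.1283*q^3 - 2.0003*q^2 - 1.4526*q + 0.0328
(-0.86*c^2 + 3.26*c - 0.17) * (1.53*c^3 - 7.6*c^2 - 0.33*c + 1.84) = -1.3158*c^5 + 11.5238*c^4 - 24.7523*c^3 - 1.3662*c^2 + 6.0545*c - 0.3128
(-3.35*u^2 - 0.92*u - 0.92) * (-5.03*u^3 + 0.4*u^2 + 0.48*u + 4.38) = 16.8505*u^5 + 3.2876*u^4 + 2.6516*u^3 - 15.4826*u^2 - 4.4712*u - 4.0296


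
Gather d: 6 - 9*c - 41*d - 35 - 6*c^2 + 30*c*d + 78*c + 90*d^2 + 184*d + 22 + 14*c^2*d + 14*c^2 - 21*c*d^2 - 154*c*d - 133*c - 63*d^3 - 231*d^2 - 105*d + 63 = 8*c^2 - 64*c - 63*d^3 + d^2*(-21*c - 141) + d*(14*c^2 - 124*c + 38) + 56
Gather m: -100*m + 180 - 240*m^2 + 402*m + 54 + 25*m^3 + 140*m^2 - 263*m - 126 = 25*m^3 - 100*m^2 + 39*m + 108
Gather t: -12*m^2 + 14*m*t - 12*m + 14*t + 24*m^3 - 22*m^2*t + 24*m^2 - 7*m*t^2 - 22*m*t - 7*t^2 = 24*m^3 + 12*m^2 - 12*m + t^2*(-7*m - 7) + t*(-22*m^2 - 8*m + 14)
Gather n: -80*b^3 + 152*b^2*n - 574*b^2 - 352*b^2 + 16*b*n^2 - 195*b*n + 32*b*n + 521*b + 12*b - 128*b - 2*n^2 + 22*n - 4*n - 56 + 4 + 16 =-80*b^3 - 926*b^2 + 405*b + n^2*(16*b - 2) + n*(152*b^2 - 163*b + 18) - 36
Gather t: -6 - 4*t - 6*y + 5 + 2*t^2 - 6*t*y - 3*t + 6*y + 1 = 2*t^2 + t*(-6*y - 7)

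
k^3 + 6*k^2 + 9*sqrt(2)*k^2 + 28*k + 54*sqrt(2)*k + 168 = (k + 6)*(k + 2*sqrt(2))*(k + 7*sqrt(2))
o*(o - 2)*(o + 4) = o^3 + 2*o^2 - 8*o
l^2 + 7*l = l*(l + 7)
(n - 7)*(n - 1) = n^2 - 8*n + 7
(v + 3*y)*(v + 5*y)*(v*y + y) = v^3*y + 8*v^2*y^2 + v^2*y + 15*v*y^3 + 8*v*y^2 + 15*y^3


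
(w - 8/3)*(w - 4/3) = w^2 - 4*w + 32/9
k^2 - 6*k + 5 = (k - 5)*(k - 1)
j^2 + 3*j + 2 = (j + 1)*(j + 2)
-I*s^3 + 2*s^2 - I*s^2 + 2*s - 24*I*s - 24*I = (s - 4*I)*(s + 6*I)*(-I*s - I)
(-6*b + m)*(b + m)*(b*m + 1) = -6*b^3*m - 5*b^2*m^2 - 6*b^2 + b*m^3 - 5*b*m + m^2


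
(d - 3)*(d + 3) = d^2 - 9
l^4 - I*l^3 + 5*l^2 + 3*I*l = l*(l - 3*I)*(l + I)^2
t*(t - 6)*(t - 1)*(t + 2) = t^4 - 5*t^3 - 8*t^2 + 12*t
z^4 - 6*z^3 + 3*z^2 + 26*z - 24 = (z - 4)*(z - 3)*(z - 1)*(z + 2)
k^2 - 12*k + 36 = (k - 6)^2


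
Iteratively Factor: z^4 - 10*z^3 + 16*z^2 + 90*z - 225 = (z + 3)*(z^3 - 13*z^2 + 55*z - 75) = (z - 3)*(z + 3)*(z^2 - 10*z + 25) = (z - 5)*(z - 3)*(z + 3)*(z - 5)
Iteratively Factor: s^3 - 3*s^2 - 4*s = (s - 4)*(s^2 + s) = (s - 4)*(s + 1)*(s)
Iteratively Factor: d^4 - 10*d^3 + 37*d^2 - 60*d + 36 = (d - 3)*(d^3 - 7*d^2 + 16*d - 12) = (d - 3)^2*(d^2 - 4*d + 4) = (d - 3)^2*(d - 2)*(d - 2)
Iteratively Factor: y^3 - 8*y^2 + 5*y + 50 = (y - 5)*(y^2 - 3*y - 10) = (y - 5)^2*(y + 2)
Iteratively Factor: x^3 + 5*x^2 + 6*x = (x)*(x^2 + 5*x + 6) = x*(x + 2)*(x + 3)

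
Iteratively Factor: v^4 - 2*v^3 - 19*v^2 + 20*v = (v + 4)*(v^3 - 6*v^2 + 5*v) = v*(v + 4)*(v^2 - 6*v + 5) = v*(v - 1)*(v + 4)*(v - 5)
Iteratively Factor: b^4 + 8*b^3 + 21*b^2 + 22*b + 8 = (b + 4)*(b^3 + 4*b^2 + 5*b + 2) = (b + 1)*(b + 4)*(b^2 + 3*b + 2) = (b + 1)*(b + 2)*(b + 4)*(b + 1)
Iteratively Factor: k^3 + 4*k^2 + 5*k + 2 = (k + 1)*(k^2 + 3*k + 2) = (k + 1)*(k + 2)*(k + 1)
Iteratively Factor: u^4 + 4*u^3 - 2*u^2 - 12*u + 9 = (u + 3)*(u^3 + u^2 - 5*u + 3) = (u - 1)*(u + 3)*(u^2 + 2*u - 3) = (u - 1)^2*(u + 3)*(u + 3)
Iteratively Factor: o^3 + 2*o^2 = (o)*(o^2 + 2*o) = o^2*(o + 2)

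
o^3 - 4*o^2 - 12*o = o*(o - 6)*(o + 2)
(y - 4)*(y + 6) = y^2 + 2*y - 24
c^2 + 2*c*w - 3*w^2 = (c - w)*(c + 3*w)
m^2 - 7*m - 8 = (m - 8)*(m + 1)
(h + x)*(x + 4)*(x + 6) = h*x^2 + 10*h*x + 24*h + x^3 + 10*x^2 + 24*x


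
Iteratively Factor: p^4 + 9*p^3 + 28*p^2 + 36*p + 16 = (p + 4)*(p^3 + 5*p^2 + 8*p + 4) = (p + 2)*(p + 4)*(p^2 + 3*p + 2) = (p + 2)^2*(p + 4)*(p + 1)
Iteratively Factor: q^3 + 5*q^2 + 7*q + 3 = (q + 3)*(q^2 + 2*q + 1) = (q + 1)*(q + 3)*(q + 1)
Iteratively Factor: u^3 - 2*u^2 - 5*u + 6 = (u - 3)*(u^2 + u - 2) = (u - 3)*(u - 1)*(u + 2)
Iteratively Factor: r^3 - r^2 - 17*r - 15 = (r + 1)*(r^2 - 2*r - 15) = (r + 1)*(r + 3)*(r - 5)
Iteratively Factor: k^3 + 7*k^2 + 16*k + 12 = (k + 2)*(k^2 + 5*k + 6) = (k + 2)*(k + 3)*(k + 2)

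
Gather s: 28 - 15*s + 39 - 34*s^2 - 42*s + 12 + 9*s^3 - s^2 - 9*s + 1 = 9*s^3 - 35*s^2 - 66*s + 80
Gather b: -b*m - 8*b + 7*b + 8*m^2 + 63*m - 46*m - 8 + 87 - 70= b*(-m - 1) + 8*m^2 + 17*m + 9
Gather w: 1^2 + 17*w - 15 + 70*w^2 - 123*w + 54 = 70*w^2 - 106*w + 40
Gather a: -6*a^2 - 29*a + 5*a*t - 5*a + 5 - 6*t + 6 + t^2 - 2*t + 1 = -6*a^2 + a*(5*t - 34) + t^2 - 8*t + 12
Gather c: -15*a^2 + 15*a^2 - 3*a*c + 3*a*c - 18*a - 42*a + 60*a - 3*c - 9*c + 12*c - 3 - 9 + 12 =0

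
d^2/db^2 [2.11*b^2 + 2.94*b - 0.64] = 4.22000000000000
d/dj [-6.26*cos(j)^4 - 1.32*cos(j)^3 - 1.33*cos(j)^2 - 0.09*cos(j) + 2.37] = (25.04*cos(j)^3 + 3.96*cos(j)^2 + 2.66*cos(j) + 0.09)*sin(j)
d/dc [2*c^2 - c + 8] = 4*c - 1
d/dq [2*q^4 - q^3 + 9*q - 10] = 8*q^3 - 3*q^2 + 9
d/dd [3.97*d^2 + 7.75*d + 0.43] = 7.94*d + 7.75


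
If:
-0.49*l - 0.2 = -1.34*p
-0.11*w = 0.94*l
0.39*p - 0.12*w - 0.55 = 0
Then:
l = 0.42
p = 0.30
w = -3.60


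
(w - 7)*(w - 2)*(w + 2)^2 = w^4 - 5*w^3 - 18*w^2 + 20*w + 56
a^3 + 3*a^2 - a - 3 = (a - 1)*(a + 1)*(a + 3)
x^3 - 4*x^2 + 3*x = x*(x - 3)*(x - 1)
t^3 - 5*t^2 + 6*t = t*(t - 3)*(t - 2)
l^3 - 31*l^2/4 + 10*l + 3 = (l - 6)*(l - 2)*(l + 1/4)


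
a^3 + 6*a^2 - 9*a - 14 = (a - 2)*(a + 1)*(a + 7)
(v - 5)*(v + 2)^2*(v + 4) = v^4 + 3*v^3 - 20*v^2 - 84*v - 80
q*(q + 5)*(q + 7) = q^3 + 12*q^2 + 35*q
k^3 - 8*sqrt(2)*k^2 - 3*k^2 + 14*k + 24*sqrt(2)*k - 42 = (k - 3)*(k - 7*sqrt(2))*(k - sqrt(2))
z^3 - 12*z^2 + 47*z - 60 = (z - 5)*(z - 4)*(z - 3)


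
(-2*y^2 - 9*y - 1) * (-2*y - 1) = 4*y^3 + 20*y^2 + 11*y + 1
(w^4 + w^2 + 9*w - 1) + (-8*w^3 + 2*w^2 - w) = w^4 - 8*w^3 + 3*w^2 + 8*w - 1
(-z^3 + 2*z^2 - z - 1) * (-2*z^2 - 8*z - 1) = 2*z^5 + 4*z^4 - 13*z^3 + 8*z^2 + 9*z + 1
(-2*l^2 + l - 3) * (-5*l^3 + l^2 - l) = 10*l^5 - 7*l^4 + 18*l^3 - 4*l^2 + 3*l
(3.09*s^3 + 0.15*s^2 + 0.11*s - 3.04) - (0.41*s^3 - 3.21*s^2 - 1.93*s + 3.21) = 2.68*s^3 + 3.36*s^2 + 2.04*s - 6.25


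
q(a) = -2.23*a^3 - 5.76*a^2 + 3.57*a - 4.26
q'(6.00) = -306.39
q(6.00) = -671.88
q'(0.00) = 3.57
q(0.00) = -4.26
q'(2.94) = -88.12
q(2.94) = -100.22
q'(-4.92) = -101.69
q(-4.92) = 104.33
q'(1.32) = -23.29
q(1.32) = -14.71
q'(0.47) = -3.32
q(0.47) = -4.09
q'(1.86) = -41.00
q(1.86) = -31.90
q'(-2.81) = -16.88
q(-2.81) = -10.29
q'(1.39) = -25.37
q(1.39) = -16.42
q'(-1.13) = 8.05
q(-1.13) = -12.43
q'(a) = -6.69*a^2 - 11.52*a + 3.57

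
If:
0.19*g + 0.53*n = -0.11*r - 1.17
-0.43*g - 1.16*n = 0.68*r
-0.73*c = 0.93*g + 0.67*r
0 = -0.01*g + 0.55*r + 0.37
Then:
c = -165.91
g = 129.02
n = -48.81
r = 1.67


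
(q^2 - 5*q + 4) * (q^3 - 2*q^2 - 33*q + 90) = q^5 - 7*q^4 - 19*q^3 + 247*q^2 - 582*q + 360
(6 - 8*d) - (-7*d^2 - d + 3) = 7*d^2 - 7*d + 3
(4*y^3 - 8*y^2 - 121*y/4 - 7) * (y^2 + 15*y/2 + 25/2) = 4*y^5 + 22*y^4 - 161*y^3/4 - 2671*y^2/8 - 3445*y/8 - 175/2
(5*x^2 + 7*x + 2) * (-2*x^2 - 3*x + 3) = -10*x^4 - 29*x^3 - 10*x^2 + 15*x + 6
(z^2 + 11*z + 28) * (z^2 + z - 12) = z^4 + 12*z^3 + 27*z^2 - 104*z - 336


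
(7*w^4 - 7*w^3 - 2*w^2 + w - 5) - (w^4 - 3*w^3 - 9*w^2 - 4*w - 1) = 6*w^4 - 4*w^3 + 7*w^2 + 5*w - 4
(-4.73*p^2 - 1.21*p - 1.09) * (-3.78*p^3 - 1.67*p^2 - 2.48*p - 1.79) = 17.8794*p^5 + 12.4729*p^4 + 17.8713*p^3 + 13.2878*p^2 + 4.8691*p + 1.9511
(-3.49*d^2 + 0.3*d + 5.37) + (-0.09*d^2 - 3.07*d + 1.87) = -3.58*d^2 - 2.77*d + 7.24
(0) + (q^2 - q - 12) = q^2 - q - 12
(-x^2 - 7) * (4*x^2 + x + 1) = -4*x^4 - x^3 - 29*x^2 - 7*x - 7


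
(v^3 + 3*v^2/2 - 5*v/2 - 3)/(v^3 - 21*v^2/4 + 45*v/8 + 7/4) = 4*(2*v^3 + 3*v^2 - 5*v - 6)/(8*v^3 - 42*v^2 + 45*v + 14)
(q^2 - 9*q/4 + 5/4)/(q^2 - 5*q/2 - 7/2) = (-4*q^2 + 9*q - 5)/(2*(-2*q^2 + 5*q + 7))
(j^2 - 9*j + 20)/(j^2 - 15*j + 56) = (j^2 - 9*j + 20)/(j^2 - 15*j + 56)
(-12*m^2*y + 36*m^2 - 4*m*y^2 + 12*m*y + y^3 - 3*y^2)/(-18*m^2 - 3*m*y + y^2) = (2*m*y - 6*m + y^2 - 3*y)/(3*m + y)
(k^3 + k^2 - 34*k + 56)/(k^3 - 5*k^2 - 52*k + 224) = (k - 2)/(k - 8)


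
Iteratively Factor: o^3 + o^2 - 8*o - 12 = (o + 2)*(o^2 - o - 6) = (o - 3)*(o + 2)*(o + 2)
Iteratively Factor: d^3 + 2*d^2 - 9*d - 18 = (d + 2)*(d^2 - 9) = (d - 3)*(d + 2)*(d + 3)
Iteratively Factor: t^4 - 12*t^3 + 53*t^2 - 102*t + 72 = (t - 3)*(t^3 - 9*t^2 + 26*t - 24) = (t - 3)*(t - 2)*(t^2 - 7*t + 12) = (t - 4)*(t - 3)*(t - 2)*(t - 3)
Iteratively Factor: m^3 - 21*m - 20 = (m + 4)*(m^2 - 4*m - 5) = (m - 5)*(m + 4)*(m + 1)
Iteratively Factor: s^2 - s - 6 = (s - 3)*(s + 2)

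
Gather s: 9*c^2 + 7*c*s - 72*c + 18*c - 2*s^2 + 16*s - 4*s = 9*c^2 - 54*c - 2*s^2 + s*(7*c + 12)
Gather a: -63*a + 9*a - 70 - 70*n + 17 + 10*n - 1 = -54*a - 60*n - 54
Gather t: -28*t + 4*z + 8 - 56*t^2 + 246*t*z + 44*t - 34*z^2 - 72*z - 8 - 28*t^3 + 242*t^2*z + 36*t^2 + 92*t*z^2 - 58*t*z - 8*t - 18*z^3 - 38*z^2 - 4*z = -28*t^3 + t^2*(242*z - 20) + t*(92*z^2 + 188*z + 8) - 18*z^3 - 72*z^2 - 72*z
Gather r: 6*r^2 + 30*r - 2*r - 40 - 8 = 6*r^2 + 28*r - 48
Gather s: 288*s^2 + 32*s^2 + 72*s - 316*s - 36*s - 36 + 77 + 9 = 320*s^2 - 280*s + 50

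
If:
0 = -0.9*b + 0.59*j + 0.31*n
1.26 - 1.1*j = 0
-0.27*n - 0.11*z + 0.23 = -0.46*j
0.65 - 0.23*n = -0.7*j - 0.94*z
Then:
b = 1.83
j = 1.15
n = 3.12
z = -0.78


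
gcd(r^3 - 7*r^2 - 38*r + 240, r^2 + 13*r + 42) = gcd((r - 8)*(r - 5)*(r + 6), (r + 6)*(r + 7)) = r + 6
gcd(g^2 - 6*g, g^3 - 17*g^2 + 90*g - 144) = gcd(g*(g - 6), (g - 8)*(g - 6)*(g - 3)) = g - 6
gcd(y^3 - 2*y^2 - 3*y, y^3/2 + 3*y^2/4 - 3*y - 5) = 1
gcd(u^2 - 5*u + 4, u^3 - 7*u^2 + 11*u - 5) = u - 1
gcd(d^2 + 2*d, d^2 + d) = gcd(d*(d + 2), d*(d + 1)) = d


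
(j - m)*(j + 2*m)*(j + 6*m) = j^3 + 7*j^2*m + 4*j*m^2 - 12*m^3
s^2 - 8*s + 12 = (s - 6)*(s - 2)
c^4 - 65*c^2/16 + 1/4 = (c - 2)*(c - 1/4)*(c + 1/4)*(c + 2)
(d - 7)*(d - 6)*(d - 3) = d^3 - 16*d^2 + 81*d - 126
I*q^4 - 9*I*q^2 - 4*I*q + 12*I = (q - 3)*(q + 2)^2*(I*q - I)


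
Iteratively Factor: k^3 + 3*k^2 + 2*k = (k)*(k^2 + 3*k + 2) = k*(k + 2)*(k + 1)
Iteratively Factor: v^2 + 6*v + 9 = (v + 3)*(v + 3)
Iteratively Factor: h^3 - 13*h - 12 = (h - 4)*(h^2 + 4*h + 3) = (h - 4)*(h + 3)*(h + 1)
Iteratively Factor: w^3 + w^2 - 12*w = (w)*(w^2 + w - 12) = w*(w - 3)*(w + 4)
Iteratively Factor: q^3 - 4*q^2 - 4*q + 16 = (q - 4)*(q^2 - 4) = (q - 4)*(q + 2)*(q - 2)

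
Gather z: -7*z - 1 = -7*z - 1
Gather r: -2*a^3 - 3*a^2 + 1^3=-2*a^3 - 3*a^2 + 1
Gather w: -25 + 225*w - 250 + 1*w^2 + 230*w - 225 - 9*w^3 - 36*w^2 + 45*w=-9*w^3 - 35*w^2 + 500*w - 500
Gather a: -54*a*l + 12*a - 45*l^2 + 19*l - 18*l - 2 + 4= a*(12 - 54*l) - 45*l^2 + l + 2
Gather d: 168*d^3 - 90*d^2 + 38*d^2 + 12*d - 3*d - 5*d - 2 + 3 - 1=168*d^3 - 52*d^2 + 4*d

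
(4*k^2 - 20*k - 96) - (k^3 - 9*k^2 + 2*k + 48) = -k^3 + 13*k^2 - 22*k - 144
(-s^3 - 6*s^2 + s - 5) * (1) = -s^3 - 6*s^2 + s - 5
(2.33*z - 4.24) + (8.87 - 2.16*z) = 0.17*z + 4.63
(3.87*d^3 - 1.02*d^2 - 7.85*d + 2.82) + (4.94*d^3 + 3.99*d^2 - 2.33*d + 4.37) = 8.81*d^3 + 2.97*d^2 - 10.18*d + 7.19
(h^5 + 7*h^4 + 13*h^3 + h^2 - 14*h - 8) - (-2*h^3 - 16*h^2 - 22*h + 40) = h^5 + 7*h^4 + 15*h^3 + 17*h^2 + 8*h - 48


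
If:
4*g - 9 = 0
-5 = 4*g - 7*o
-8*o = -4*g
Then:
No Solution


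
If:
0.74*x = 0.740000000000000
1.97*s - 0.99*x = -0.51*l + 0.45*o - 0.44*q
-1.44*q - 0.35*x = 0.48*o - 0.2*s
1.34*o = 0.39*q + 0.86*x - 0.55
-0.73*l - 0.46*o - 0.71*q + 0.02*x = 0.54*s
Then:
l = -0.39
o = 0.17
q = -0.20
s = 0.69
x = 1.00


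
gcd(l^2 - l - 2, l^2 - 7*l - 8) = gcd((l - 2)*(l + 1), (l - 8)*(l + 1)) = l + 1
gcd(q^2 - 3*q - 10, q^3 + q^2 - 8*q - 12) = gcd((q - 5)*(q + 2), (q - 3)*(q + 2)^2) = q + 2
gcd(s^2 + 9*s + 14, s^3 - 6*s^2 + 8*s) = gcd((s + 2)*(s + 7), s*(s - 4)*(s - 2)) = 1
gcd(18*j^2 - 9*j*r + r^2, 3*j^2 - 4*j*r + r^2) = -3*j + r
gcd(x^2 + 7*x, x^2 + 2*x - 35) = x + 7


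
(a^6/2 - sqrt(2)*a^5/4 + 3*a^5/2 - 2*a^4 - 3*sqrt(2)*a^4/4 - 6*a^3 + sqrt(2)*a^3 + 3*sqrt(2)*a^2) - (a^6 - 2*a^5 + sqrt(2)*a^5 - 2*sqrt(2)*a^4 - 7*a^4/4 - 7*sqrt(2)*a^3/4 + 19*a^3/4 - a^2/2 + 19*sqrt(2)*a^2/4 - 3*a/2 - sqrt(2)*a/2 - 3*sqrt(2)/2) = -a^6/2 - 5*sqrt(2)*a^5/4 + 7*a^5/2 - a^4/4 + 5*sqrt(2)*a^4/4 - 43*a^3/4 + 11*sqrt(2)*a^3/4 - 7*sqrt(2)*a^2/4 + a^2/2 + sqrt(2)*a/2 + 3*a/2 + 3*sqrt(2)/2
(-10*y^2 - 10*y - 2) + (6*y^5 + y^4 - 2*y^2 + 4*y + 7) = 6*y^5 + y^4 - 12*y^2 - 6*y + 5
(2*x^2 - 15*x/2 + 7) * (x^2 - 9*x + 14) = 2*x^4 - 51*x^3/2 + 205*x^2/2 - 168*x + 98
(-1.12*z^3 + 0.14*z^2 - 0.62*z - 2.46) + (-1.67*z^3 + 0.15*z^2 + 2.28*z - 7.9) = -2.79*z^3 + 0.29*z^2 + 1.66*z - 10.36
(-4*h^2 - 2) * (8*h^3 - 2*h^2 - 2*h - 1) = -32*h^5 + 8*h^4 - 8*h^3 + 8*h^2 + 4*h + 2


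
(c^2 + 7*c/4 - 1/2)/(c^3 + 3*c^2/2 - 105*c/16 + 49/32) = 8*(c + 2)/(8*c^2 + 14*c - 49)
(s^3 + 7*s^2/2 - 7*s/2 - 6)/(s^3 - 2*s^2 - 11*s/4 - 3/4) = 2*(-2*s^3 - 7*s^2 + 7*s + 12)/(-4*s^3 + 8*s^2 + 11*s + 3)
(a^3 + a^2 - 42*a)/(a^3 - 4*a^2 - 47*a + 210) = a/(a - 5)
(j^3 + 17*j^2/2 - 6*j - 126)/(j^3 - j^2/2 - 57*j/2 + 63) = (j + 6)/(j - 3)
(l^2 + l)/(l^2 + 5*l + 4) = l/(l + 4)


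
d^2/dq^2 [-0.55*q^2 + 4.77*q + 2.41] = -1.10000000000000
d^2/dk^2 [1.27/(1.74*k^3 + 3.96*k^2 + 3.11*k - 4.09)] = (-(13.2588*k + 10.0584)*(1.74*k^3 + 3.96*k^2 + 3.11*k - 4.09) + 1.27*(5.22*k^2 + 7.92*k + 3.11)*(10.44*k^2 + 15.84*k + 6.22))/(1.74*k^3 + 3.96*k^2 + 3.11*k - 4.09)^3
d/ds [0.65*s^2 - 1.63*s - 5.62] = 1.3*s - 1.63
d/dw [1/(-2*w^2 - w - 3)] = (4*w + 1)/(2*w^2 + w + 3)^2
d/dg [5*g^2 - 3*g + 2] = 10*g - 3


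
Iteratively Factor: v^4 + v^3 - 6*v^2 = (v)*(v^3 + v^2 - 6*v) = v*(v + 3)*(v^2 - 2*v) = v*(v - 2)*(v + 3)*(v)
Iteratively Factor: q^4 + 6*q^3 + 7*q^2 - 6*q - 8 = (q + 2)*(q^3 + 4*q^2 - q - 4) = (q + 2)*(q + 4)*(q^2 - 1) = (q - 1)*(q + 2)*(q + 4)*(q + 1)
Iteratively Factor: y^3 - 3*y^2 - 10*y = (y - 5)*(y^2 + 2*y) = (y - 5)*(y + 2)*(y)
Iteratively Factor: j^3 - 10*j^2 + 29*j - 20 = (j - 4)*(j^2 - 6*j + 5) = (j - 4)*(j - 1)*(j - 5)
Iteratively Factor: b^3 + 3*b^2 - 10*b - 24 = (b + 4)*(b^2 - b - 6) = (b - 3)*(b + 4)*(b + 2)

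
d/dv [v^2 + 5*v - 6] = 2*v + 5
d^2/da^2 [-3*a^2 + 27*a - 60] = -6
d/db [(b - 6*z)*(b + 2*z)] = 2*b - 4*z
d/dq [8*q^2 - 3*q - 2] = 16*q - 3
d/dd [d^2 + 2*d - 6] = 2*d + 2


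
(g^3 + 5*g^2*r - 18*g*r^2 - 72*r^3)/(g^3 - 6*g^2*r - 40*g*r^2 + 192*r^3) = (-g - 3*r)/(-g + 8*r)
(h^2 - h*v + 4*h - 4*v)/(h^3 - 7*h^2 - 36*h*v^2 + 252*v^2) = (h^2 - h*v + 4*h - 4*v)/(h^3 - 7*h^2 - 36*h*v^2 + 252*v^2)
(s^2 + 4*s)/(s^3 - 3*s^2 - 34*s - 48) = s*(s + 4)/(s^3 - 3*s^2 - 34*s - 48)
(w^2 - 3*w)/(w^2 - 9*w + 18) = w/(w - 6)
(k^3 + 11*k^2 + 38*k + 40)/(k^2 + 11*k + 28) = (k^2 + 7*k + 10)/(k + 7)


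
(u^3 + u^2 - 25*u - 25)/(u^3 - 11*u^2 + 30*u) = (u^2 + 6*u + 5)/(u*(u - 6))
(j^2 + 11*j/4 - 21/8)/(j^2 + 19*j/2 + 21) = (j - 3/4)/(j + 6)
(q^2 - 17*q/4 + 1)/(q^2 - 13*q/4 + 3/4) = (q - 4)/(q - 3)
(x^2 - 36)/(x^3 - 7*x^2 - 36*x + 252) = 1/(x - 7)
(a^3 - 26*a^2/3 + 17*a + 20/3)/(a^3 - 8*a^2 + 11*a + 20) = (a + 1/3)/(a + 1)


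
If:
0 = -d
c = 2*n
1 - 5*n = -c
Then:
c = 2/3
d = 0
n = 1/3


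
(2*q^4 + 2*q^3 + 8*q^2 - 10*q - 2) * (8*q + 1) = 16*q^5 + 18*q^4 + 66*q^3 - 72*q^2 - 26*q - 2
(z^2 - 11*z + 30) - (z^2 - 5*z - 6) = 36 - 6*z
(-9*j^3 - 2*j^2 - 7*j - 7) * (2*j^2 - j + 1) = -18*j^5 + 5*j^4 - 21*j^3 - 9*j^2 - 7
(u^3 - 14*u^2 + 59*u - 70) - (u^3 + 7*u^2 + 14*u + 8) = -21*u^2 + 45*u - 78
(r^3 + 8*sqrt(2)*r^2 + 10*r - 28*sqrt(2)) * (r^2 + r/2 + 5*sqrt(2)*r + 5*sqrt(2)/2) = r^5 + r^4/2 + 13*sqrt(2)*r^4 + 13*sqrt(2)*r^3/2 + 90*r^3 + 22*sqrt(2)*r^2 + 45*r^2 - 280*r + 11*sqrt(2)*r - 140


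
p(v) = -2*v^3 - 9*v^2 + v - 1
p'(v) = -6*v^2 - 18*v + 1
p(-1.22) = -11.98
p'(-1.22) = 14.03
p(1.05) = -12.19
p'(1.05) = -24.52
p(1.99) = -50.41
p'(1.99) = -58.58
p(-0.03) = -1.04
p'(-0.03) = 1.53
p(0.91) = -9.05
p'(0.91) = -20.35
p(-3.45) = -29.45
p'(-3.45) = -8.32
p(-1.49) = -15.86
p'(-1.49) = 14.50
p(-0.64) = -4.80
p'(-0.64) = 10.06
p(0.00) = -1.00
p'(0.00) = 1.00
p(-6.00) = 101.00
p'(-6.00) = -107.00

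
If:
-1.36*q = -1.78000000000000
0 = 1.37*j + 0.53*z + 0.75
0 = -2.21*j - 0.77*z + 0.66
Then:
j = 7.97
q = 1.31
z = -22.01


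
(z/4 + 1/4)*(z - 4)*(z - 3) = z^3/4 - 3*z^2/2 + 5*z/4 + 3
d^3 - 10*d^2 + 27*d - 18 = (d - 6)*(d - 3)*(d - 1)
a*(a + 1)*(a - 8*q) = a^3 - 8*a^2*q + a^2 - 8*a*q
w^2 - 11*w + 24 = (w - 8)*(w - 3)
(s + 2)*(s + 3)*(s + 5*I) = s^3 + 5*s^2 + 5*I*s^2 + 6*s + 25*I*s + 30*I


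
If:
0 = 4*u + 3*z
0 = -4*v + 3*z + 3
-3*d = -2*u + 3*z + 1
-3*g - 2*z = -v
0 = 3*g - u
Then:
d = -31/12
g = -3/8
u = -9/8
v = 15/8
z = 3/2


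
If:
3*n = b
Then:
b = 3*n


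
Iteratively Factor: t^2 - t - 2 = (t - 2)*(t + 1)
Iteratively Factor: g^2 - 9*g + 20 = (g - 4)*(g - 5)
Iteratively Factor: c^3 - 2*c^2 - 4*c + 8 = (c - 2)*(c^2 - 4) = (c - 2)^2*(c + 2)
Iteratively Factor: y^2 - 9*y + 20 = (y - 4)*(y - 5)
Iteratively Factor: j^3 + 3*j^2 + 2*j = (j)*(j^2 + 3*j + 2) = j*(j + 1)*(j + 2)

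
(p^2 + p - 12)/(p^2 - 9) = (p + 4)/(p + 3)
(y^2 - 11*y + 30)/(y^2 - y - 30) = (y - 5)/(y + 5)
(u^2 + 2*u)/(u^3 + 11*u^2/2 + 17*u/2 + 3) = 2*u/(2*u^2 + 7*u + 3)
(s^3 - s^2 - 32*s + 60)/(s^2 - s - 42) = (s^2 - 7*s + 10)/(s - 7)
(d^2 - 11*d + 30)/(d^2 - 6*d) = (d - 5)/d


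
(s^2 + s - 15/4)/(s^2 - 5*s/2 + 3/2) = (s + 5/2)/(s - 1)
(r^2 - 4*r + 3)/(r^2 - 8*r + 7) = (r - 3)/(r - 7)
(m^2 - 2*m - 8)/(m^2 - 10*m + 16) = (m^2 - 2*m - 8)/(m^2 - 10*m + 16)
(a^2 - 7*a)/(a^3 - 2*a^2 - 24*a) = (7 - a)/(-a^2 + 2*a + 24)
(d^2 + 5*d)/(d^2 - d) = (d + 5)/(d - 1)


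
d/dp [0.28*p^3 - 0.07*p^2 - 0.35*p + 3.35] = 0.84*p^2 - 0.14*p - 0.35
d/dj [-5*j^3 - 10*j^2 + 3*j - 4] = -15*j^2 - 20*j + 3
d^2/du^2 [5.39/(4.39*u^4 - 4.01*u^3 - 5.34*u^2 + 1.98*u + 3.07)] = ((-283.9452*u^2 + 129.6834*u + 57.5652)*(4.39*u^4 - 4.01*u^3 - 5.34*u^2 + 1.98*u + 3.07) + 5.39*(17.56*u^3 - 12.03*u^2 - 10.68*u + 1.98)*(35.12*u^3 - 24.06*u^2 - 21.36*u + 3.96))/(4.39*u^4 - 4.01*u^3 - 5.34*u^2 + 1.98*u + 3.07)^3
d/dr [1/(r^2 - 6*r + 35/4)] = 32*(3 - r)/(4*r^2 - 24*r + 35)^2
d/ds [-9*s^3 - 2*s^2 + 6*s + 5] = -27*s^2 - 4*s + 6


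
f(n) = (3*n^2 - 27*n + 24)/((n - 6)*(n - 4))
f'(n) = (6*n - 27)/((n - 6)*(n - 4)) - (3*n^2 - 27*n + 24)/((n - 6)*(n - 4)^2) - (3*n^2 - 27*n + 24)/((n - 6)^2*(n - 4))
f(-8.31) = 2.59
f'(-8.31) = -0.05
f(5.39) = 40.54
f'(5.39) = 31.00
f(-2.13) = 1.91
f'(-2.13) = -0.25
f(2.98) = -9.68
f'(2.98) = -15.66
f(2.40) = -4.08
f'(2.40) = -5.87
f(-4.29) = 2.29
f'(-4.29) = -0.12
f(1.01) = -0.01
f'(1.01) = -1.41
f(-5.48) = 2.41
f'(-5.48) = -0.09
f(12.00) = 2.75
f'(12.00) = 0.14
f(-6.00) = 2.45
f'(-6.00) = -0.08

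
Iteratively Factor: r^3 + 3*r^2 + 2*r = (r + 2)*(r^2 + r) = (r + 1)*(r + 2)*(r)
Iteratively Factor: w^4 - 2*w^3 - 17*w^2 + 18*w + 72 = (w - 3)*(w^3 + w^2 - 14*w - 24) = (w - 3)*(w + 2)*(w^2 - w - 12) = (w - 4)*(w - 3)*(w + 2)*(w + 3)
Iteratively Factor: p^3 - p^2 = (p - 1)*(p^2) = p*(p - 1)*(p)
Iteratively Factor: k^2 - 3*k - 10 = (k - 5)*(k + 2)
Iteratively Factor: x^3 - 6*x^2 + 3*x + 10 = (x - 5)*(x^2 - x - 2) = (x - 5)*(x + 1)*(x - 2)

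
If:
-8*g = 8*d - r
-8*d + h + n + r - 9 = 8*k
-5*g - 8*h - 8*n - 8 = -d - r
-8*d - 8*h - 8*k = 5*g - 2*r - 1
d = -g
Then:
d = 32*n/7 + 76/7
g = -32*n/7 - 76/7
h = 17*n/7 + 50/7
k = -29*n/7 - 621/56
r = 0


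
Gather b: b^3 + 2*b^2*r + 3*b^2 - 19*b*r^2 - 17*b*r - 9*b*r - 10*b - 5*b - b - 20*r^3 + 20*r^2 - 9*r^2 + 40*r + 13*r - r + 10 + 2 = b^3 + b^2*(2*r + 3) + b*(-19*r^2 - 26*r - 16) - 20*r^3 + 11*r^2 + 52*r + 12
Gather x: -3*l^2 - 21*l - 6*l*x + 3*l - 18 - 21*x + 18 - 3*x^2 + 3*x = -3*l^2 - 18*l - 3*x^2 + x*(-6*l - 18)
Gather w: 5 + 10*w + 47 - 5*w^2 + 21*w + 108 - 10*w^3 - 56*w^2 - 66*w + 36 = -10*w^3 - 61*w^2 - 35*w + 196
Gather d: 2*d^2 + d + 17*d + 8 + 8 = 2*d^2 + 18*d + 16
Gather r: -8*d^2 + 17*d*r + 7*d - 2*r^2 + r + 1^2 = -8*d^2 + 7*d - 2*r^2 + r*(17*d + 1) + 1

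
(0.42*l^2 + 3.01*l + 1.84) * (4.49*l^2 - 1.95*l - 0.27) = 1.8858*l^4 + 12.6959*l^3 + 2.2787*l^2 - 4.4007*l - 0.4968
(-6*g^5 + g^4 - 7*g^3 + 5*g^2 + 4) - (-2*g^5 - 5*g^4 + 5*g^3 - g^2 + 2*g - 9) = -4*g^5 + 6*g^4 - 12*g^3 + 6*g^2 - 2*g + 13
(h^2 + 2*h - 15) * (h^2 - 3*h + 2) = h^4 - h^3 - 19*h^2 + 49*h - 30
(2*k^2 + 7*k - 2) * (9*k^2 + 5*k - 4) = 18*k^4 + 73*k^3 + 9*k^2 - 38*k + 8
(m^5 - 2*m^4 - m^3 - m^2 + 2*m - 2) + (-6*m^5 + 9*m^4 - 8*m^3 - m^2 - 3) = -5*m^5 + 7*m^4 - 9*m^3 - 2*m^2 + 2*m - 5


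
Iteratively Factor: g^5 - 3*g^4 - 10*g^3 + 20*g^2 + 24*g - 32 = (g - 4)*(g^4 + g^3 - 6*g^2 - 4*g + 8) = (g - 4)*(g - 1)*(g^3 + 2*g^2 - 4*g - 8) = (g - 4)*(g - 1)*(g + 2)*(g^2 - 4) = (g - 4)*(g - 2)*(g - 1)*(g + 2)*(g + 2)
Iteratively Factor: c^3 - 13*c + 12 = (c - 1)*(c^2 + c - 12) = (c - 1)*(c + 4)*(c - 3)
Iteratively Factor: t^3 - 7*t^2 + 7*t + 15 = (t - 5)*(t^2 - 2*t - 3) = (t - 5)*(t + 1)*(t - 3)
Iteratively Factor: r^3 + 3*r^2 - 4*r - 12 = (r - 2)*(r^2 + 5*r + 6) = (r - 2)*(r + 2)*(r + 3)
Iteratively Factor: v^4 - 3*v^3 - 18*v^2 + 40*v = (v)*(v^3 - 3*v^2 - 18*v + 40) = v*(v - 5)*(v^2 + 2*v - 8) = v*(v - 5)*(v + 4)*(v - 2)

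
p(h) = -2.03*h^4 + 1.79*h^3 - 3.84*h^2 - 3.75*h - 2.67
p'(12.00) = -13353.99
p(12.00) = -39601.59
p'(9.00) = -5557.38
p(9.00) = -12361.38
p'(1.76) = -44.90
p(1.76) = -30.88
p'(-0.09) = -3.01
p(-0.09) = -2.37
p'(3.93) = -443.86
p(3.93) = -452.31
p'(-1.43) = 41.96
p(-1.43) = -18.88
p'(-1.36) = 37.05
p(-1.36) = -16.12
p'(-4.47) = 863.11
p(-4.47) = -1032.96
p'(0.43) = -6.71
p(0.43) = -4.92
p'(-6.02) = 2008.61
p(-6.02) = -3175.91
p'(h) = -8.12*h^3 + 5.37*h^2 - 7.68*h - 3.75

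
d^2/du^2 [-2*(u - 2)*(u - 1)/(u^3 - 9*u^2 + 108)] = 4*(-u^4 - 3*u^3 - 93*u^2 + 135*u - 378)/(u^7 - 15*u^6 + 27*u^5 + 459*u^4 - 1296*u^3 - 5832*u^2 + 11664*u + 34992)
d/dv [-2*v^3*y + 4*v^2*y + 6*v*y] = 2*y*(-3*v^2 + 4*v + 3)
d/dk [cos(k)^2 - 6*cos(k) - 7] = 2*(3 - cos(k))*sin(k)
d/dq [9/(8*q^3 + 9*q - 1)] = 27*(-8*q^2 - 3)/(8*q^3 + 9*q - 1)^2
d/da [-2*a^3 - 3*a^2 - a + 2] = -6*a^2 - 6*a - 1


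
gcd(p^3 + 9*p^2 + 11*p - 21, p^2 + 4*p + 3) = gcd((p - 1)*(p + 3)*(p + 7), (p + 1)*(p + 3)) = p + 3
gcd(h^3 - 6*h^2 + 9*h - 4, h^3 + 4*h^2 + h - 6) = h - 1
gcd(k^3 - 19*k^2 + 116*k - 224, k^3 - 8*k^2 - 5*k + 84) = k^2 - 11*k + 28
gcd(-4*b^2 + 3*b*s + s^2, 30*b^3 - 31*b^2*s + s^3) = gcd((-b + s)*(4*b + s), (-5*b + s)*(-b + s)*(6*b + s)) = -b + s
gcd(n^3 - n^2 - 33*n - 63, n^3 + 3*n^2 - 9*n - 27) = n^2 + 6*n + 9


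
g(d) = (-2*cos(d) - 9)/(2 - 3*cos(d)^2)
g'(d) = 2*sin(d)/(2 - 3*cos(d)^2) - 6*(-2*cos(d) - 9)*sin(d)*cos(d)/(2 - 3*cos(d)^2)^2 = 2*(3*cos(d)^2 + 27*cos(d) + 2)*sin(d)/(3*sin(d)^2 - 1)^2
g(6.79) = 36.66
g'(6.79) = 315.11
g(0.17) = 12.00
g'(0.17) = 12.77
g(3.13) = 7.00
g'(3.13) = -0.51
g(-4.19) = -6.39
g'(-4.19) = -11.84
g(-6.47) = 12.23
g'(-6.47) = -14.52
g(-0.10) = 11.33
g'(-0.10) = -6.75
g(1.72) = -4.50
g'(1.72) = -1.03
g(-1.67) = -4.47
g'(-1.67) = 0.33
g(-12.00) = 78.43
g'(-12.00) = 1555.78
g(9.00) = 14.63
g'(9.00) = -68.90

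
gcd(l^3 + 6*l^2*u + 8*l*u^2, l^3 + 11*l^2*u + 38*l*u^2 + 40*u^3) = l^2 + 6*l*u + 8*u^2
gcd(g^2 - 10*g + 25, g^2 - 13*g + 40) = g - 5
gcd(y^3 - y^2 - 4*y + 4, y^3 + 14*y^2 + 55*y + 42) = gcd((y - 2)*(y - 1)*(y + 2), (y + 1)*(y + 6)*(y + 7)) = 1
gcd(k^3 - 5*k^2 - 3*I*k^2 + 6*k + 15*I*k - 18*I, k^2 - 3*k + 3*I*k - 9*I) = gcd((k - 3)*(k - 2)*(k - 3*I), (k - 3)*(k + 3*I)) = k - 3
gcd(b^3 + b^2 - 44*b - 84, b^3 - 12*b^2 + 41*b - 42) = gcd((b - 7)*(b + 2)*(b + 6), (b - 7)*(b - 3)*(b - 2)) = b - 7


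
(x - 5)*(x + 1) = x^2 - 4*x - 5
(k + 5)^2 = k^2 + 10*k + 25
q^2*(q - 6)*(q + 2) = q^4 - 4*q^3 - 12*q^2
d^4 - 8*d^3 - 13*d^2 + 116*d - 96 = (d - 8)*(d - 3)*(d - 1)*(d + 4)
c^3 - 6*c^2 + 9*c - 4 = (c - 4)*(c - 1)^2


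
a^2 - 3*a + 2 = (a - 2)*(a - 1)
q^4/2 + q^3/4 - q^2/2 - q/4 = q*(q/2 + 1/2)*(q - 1)*(q + 1/2)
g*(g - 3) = g^2 - 3*g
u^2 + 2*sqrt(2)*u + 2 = (u + sqrt(2))^2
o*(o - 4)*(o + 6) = o^3 + 2*o^2 - 24*o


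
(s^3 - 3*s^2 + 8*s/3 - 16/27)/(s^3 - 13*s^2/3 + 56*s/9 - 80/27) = (3*s - 1)/(3*s - 5)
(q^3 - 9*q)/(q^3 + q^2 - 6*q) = (q - 3)/(q - 2)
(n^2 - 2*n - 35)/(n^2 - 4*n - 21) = (n + 5)/(n + 3)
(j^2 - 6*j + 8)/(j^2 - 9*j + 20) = (j - 2)/(j - 5)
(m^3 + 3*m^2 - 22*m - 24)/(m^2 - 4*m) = m + 7 + 6/m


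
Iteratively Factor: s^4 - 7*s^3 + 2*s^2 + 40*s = (s + 2)*(s^3 - 9*s^2 + 20*s) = s*(s + 2)*(s^2 - 9*s + 20) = s*(s - 4)*(s + 2)*(s - 5)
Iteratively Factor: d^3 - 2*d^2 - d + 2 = (d - 2)*(d^2 - 1) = (d - 2)*(d - 1)*(d + 1)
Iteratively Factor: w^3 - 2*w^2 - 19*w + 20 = (w + 4)*(w^2 - 6*w + 5) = (w - 1)*(w + 4)*(w - 5)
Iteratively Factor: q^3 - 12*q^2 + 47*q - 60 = (q - 4)*(q^2 - 8*q + 15) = (q - 4)*(q - 3)*(q - 5)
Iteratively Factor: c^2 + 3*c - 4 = (c - 1)*(c + 4)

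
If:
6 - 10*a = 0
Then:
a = 3/5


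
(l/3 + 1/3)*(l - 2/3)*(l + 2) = l^3/3 + 7*l^2/9 - 4/9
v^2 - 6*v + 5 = (v - 5)*(v - 1)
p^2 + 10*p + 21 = (p + 3)*(p + 7)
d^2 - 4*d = d*(d - 4)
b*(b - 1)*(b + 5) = b^3 + 4*b^2 - 5*b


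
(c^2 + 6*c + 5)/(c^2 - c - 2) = (c + 5)/(c - 2)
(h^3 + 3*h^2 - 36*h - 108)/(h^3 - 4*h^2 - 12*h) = (h^2 + 9*h + 18)/(h*(h + 2))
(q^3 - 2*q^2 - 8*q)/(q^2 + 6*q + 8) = q*(q - 4)/(q + 4)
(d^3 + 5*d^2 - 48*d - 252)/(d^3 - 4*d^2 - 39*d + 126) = (d + 6)/(d - 3)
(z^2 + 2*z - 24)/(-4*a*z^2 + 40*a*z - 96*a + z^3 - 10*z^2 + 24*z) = (z + 6)/(-4*a*z + 24*a + z^2 - 6*z)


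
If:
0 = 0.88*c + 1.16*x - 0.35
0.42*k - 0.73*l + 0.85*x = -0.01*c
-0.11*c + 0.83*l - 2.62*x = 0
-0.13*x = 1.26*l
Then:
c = 0.42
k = 0.03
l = 0.00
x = -0.02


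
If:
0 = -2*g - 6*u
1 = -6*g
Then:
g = -1/6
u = 1/18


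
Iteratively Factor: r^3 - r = (r - 1)*(r^2 + r) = (r - 1)*(r + 1)*(r)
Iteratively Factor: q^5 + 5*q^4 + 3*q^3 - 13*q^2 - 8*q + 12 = (q + 3)*(q^4 + 2*q^3 - 3*q^2 - 4*q + 4) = (q - 1)*(q + 3)*(q^3 + 3*q^2 - 4) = (q - 1)*(q + 2)*(q + 3)*(q^2 + q - 2) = (q - 1)*(q + 2)^2*(q + 3)*(q - 1)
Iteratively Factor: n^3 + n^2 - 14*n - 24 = (n + 2)*(n^2 - n - 12) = (n - 4)*(n + 2)*(n + 3)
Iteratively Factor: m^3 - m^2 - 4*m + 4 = (m - 1)*(m^2 - 4) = (m - 1)*(m + 2)*(m - 2)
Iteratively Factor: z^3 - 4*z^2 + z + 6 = (z - 2)*(z^2 - 2*z - 3) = (z - 3)*(z - 2)*(z + 1)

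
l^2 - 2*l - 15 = (l - 5)*(l + 3)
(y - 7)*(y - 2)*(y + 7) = y^3 - 2*y^2 - 49*y + 98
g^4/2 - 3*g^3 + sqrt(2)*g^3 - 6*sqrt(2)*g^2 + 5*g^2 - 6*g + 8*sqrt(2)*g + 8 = (g - 4)*(g - 2)*(sqrt(2)*g/2 + 1)^2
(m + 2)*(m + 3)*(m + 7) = m^3 + 12*m^2 + 41*m + 42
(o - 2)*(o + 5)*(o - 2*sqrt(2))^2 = o^4 - 4*sqrt(2)*o^3 + 3*o^3 - 12*sqrt(2)*o^2 - 2*o^2 + 24*o + 40*sqrt(2)*o - 80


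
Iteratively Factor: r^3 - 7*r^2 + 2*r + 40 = (r - 5)*(r^2 - 2*r - 8) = (r - 5)*(r + 2)*(r - 4)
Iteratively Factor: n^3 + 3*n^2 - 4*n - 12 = (n + 3)*(n^2 - 4) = (n + 2)*(n + 3)*(n - 2)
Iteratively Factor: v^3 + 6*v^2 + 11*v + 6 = (v + 2)*(v^2 + 4*v + 3) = (v + 2)*(v + 3)*(v + 1)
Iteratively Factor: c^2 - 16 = (c - 4)*(c + 4)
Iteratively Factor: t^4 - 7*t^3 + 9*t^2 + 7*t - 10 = (t + 1)*(t^3 - 8*t^2 + 17*t - 10) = (t - 5)*(t + 1)*(t^2 - 3*t + 2) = (t - 5)*(t - 1)*(t + 1)*(t - 2)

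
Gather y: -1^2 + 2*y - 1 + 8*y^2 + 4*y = 8*y^2 + 6*y - 2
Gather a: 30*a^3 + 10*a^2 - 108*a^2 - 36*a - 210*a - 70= 30*a^3 - 98*a^2 - 246*a - 70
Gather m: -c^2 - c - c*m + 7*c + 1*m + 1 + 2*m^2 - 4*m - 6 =-c^2 + 6*c + 2*m^2 + m*(-c - 3) - 5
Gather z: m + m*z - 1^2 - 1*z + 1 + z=m*z + m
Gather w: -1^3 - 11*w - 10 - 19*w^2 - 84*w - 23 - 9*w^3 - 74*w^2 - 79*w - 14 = -9*w^3 - 93*w^2 - 174*w - 48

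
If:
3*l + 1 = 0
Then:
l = -1/3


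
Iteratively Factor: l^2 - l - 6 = (l - 3)*(l + 2)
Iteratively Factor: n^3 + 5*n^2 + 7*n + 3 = (n + 3)*(n^2 + 2*n + 1) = (n + 1)*(n + 3)*(n + 1)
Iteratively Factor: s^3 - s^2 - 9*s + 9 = (s - 3)*(s^2 + 2*s - 3) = (s - 3)*(s - 1)*(s + 3)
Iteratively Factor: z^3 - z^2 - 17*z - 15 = (z - 5)*(z^2 + 4*z + 3) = (z - 5)*(z + 3)*(z + 1)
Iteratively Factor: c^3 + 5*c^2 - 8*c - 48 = (c + 4)*(c^2 + c - 12) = (c - 3)*(c + 4)*(c + 4)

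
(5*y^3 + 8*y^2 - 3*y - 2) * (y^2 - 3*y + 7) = 5*y^5 - 7*y^4 + 8*y^3 + 63*y^2 - 15*y - 14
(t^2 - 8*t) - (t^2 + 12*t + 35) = -20*t - 35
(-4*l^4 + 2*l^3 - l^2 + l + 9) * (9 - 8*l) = 32*l^5 - 52*l^4 + 26*l^3 - 17*l^2 - 63*l + 81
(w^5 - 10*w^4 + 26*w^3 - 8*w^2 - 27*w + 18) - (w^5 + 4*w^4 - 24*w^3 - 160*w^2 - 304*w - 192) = -14*w^4 + 50*w^3 + 152*w^2 + 277*w + 210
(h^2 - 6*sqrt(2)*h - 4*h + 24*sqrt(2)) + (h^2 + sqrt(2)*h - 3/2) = 2*h^2 - 5*sqrt(2)*h - 4*h - 3/2 + 24*sqrt(2)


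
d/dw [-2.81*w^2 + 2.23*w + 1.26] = 2.23 - 5.62*w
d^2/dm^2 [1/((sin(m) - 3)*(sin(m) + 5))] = (-4*sin(m)^4 - 6*sin(m)^3 - 58*sin(m)^2 - 18*sin(m) + 38)/((sin(m) - 3)^3*(sin(m) + 5)^3)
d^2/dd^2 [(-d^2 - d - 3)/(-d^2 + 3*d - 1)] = 4*(2*d^3 + 3*d^2 - 15*d + 14)/(d^6 - 9*d^5 + 30*d^4 - 45*d^3 + 30*d^2 - 9*d + 1)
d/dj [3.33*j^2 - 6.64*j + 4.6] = 6.66*j - 6.64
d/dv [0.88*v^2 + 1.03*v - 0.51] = 1.76*v + 1.03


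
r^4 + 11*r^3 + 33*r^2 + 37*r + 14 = (r + 1)^2*(r + 2)*(r + 7)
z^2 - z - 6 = (z - 3)*(z + 2)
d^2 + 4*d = d*(d + 4)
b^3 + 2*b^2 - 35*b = b*(b - 5)*(b + 7)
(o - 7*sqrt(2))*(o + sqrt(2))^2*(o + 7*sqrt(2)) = o^4 + 2*sqrt(2)*o^3 - 96*o^2 - 196*sqrt(2)*o - 196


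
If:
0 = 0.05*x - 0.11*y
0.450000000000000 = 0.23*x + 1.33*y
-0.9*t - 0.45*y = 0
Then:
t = -0.12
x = 0.54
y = 0.25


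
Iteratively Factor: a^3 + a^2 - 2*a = (a)*(a^2 + a - 2) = a*(a - 1)*(a + 2)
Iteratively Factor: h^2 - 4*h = (h)*(h - 4)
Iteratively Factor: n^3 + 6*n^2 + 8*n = (n)*(n^2 + 6*n + 8) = n*(n + 4)*(n + 2)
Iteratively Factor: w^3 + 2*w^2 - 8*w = (w)*(w^2 + 2*w - 8) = w*(w - 2)*(w + 4)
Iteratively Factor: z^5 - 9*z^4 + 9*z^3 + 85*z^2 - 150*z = (z - 5)*(z^4 - 4*z^3 - 11*z^2 + 30*z) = (z - 5)^2*(z^3 + z^2 - 6*z) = (z - 5)^2*(z - 2)*(z^2 + 3*z) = z*(z - 5)^2*(z - 2)*(z + 3)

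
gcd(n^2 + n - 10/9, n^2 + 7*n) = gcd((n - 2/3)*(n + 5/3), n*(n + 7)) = 1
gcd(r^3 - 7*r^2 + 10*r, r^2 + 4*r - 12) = r - 2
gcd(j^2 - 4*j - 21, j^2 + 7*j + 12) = j + 3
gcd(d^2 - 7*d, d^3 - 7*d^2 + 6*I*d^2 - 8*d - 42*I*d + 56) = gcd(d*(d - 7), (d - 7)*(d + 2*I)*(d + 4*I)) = d - 7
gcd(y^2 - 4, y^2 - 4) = y^2 - 4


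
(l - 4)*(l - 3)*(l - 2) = l^3 - 9*l^2 + 26*l - 24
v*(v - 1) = v^2 - v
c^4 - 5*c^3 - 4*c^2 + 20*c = c*(c - 5)*(c - 2)*(c + 2)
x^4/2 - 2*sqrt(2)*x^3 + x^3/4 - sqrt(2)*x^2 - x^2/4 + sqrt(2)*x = x*(x/2 + 1/2)*(x - 1/2)*(x - 4*sqrt(2))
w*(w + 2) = w^2 + 2*w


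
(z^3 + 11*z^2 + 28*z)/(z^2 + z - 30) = z*(z^2 + 11*z + 28)/(z^2 + z - 30)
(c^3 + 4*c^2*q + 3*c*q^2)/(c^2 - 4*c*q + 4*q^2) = c*(c^2 + 4*c*q + 3*q^2)/(c^2 - 4*c*q + 4*q^2)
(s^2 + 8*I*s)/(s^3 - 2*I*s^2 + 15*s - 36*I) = s*(s + 8*I)/(s^3 - 2*I*s^2 + 15*s - 36*I)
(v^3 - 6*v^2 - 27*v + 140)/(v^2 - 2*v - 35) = v - 4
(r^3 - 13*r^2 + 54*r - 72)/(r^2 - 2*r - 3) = (r^2 - 10*r + 24)/(r + 1)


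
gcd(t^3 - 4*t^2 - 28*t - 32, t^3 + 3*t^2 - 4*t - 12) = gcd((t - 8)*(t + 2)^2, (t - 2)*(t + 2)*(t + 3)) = t + 2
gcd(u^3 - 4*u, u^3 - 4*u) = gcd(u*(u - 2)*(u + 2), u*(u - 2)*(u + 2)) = u^3 - 4*u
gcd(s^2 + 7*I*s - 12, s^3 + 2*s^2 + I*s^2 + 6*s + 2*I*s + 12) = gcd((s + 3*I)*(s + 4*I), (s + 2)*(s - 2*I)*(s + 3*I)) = s + 3*I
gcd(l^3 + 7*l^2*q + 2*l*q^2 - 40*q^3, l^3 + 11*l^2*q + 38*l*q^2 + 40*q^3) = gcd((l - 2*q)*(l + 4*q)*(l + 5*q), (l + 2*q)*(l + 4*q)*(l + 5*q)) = l^2 + 9*l*q + 20*q^2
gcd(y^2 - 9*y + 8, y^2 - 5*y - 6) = 1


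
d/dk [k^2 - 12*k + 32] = 2*k - 12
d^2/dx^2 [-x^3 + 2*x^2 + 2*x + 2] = 4 - 6*x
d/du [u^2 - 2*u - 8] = 2*u - 2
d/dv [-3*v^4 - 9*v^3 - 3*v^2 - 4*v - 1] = -12*v^3 - 27*v^2 - 6*v - 4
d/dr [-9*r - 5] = -9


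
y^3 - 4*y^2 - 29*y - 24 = (y - 8)*(y + 1)*(y + 3)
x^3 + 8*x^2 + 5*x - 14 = (x - 1)*(x + 2)*(x + 7)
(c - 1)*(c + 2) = c^2 + c - 2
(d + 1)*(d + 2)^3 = d^4 + 7*d^3 + 18*d^2 + 20*d + 8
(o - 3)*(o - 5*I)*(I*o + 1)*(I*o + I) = -o^4 + 2*o^3 + 6*I*o^3 + 8*o^2 - 12*I*o^2 - 10*o - 18*I*o - 15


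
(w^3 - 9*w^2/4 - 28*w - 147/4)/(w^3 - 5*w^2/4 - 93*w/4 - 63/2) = (w - 7)/(w - 6)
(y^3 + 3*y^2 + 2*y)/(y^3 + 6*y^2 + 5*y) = (y + 2)/(y + 5)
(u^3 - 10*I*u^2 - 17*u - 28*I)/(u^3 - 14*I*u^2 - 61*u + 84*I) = (u + I)/(u - 3*I)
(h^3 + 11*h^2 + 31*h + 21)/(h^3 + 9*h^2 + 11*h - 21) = (h + 1)/(h - 1)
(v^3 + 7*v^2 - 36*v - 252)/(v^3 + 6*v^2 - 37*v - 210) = (v + 6)/(v + 5)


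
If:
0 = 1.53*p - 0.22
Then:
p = 0.14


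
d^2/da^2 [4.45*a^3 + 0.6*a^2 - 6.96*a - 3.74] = 26.7*a + 1.2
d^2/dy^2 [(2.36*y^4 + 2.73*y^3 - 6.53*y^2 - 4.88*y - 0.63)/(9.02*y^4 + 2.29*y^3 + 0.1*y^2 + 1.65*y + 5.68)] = (-9.09494701772928e-13*y^10 + 346.732407999998*y^9 - 3200.472792*y^8 - 6010.020588*y^7 - 5700.74557*y^6 - 3004.683402*y^5 + 8177.044074*y^4 + 6554.289854*y^3 + 2224.145886*y^2 + 593.632668*y - 332.590894)/(733.870808*y^12 + 558.945948*y^11 + 166.313466*y^10 + 427.136449*y^9 + 1592.717466*y^8 + 738.906459*y^7 + 196.038574*y^6 + 533.770035*y^5 + 1002.778974*y^4 + 231.758013*y^3 + 56.07012*y^2 + 159.69888*y + 183.250432)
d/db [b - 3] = 1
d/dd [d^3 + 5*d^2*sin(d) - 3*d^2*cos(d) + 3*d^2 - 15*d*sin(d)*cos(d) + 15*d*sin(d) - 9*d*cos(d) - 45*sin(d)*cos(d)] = 3*d^2*sin(d) + 5*d^2*cos(d) + 3*d^2 + 19*d*sin(d) + 9*d*cos(d) - 15*d*cos(2*d) + 6*d + 15*sin(d) - 15*sin(2*d)/2 - 9*cos(d) - 45*cos(2*d)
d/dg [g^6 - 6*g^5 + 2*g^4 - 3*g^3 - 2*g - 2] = 6*g^5 - 30*g^4 + 8*g^3 - 9*g^2 - 2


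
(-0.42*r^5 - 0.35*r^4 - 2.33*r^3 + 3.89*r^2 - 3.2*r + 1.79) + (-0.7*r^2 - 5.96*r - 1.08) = -0.42*r^5 - 0.35*r^4 - 2.33*r^3 + 3.19*r^2 - 9.16*r + 0.71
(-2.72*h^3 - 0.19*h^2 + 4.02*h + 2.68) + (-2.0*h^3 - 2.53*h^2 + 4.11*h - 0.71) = -4.72*h^3 - 2.72*h^2 + 8.13*h + 1.97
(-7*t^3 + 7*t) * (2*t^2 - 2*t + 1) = -14*t^5 + 14*t^4 + 7*t^3 - 14*t^2 + 7*t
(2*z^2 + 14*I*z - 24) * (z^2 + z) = 2*z^4 + 2*z^3 + 14*I*z^3 - 24*z^2 + 14*I*z^2 - 24*z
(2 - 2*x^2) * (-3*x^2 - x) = 6*x^4 + 2*x^3 - 6*x^2 - 2*x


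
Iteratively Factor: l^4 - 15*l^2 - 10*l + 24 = (l - 4)*(l^3 + 4*l^2 + l - 6) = (l - 4)*(l + 3)*(l^2 + l - 2) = (l - 4)*(l - 1)*(l + 3)*(l + 2)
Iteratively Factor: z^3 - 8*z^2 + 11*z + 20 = (z - 5)*(z^2 - 3*z - 4) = (z - 5)*(z + 1)*(z - 4)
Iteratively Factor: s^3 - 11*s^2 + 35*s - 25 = (s - 5)*(s^2 - 6*s + 5) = (s - 5)^2*(s - 1)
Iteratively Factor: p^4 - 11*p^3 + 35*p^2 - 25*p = (p)*(p^3 - 11*p^2 + 35*p - 25) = p*(p - 5)*(p^2 - 6*p + 5) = p*(p - 5)*(p - 1)*(p - 5)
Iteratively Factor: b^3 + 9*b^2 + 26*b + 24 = (b + 4)*(b^2 + 5*b + 6) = (b + 2)*(b + 4)*(b + 3)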